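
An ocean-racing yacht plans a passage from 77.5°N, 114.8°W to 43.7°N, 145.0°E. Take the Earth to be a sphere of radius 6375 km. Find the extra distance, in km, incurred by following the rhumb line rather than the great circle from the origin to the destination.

Great circle: cos σ = sin φ₁ sin φ₂ + cos φ₁ cos φ₂ cos Δλ,  σ = 0.8674 rad → d_gc = 5529.8 km
Rhumb line: Δψ = -1.3620, q = Δφ/Δψ = 0.4331, d_rh = R√(Δφ²+q²Δλ²) = 6120.5 km
Excess = 6120.5 − 5529.8 = 590.7 ≈ 591 km

591 km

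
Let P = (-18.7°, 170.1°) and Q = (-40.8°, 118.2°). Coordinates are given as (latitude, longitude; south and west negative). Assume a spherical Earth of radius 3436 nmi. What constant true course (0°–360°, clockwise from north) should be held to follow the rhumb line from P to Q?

Meridional parts: M(φ₁)=-0.3323, M(φ₂)=-0.7812 → ΔM = -0.4489;  Δλ = -0.9058 rad
tan C = Δλ / ΔM = +2.0178 → C = 243.64°

243.6°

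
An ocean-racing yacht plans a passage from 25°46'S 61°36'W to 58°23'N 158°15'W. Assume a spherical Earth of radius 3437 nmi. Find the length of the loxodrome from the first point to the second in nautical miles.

7055 nmi

Rhumb course C = atan2(Δλ, Δψ) with Δψ = ln[tan(π/4+φ₂/2)/tan(π/4+φ₁/2)] = +1.7275, Δλ = -1.6869 → C = 315.68°
d = R·|Δφ| / |cos C| = 3437·1.46869 / 0.71548 = 7055 nmi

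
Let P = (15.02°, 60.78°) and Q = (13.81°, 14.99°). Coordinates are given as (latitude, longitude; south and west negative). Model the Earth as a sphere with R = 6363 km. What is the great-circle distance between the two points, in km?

4918 km

cos σ = sin φ₁ sin φ₂ + cos φ₁ cos φ₂ cos Δλ
      = sin(15.02°)sin(13.81°) + cos(15.02°)cos(13.81°)cos(-45.79°) = 0.7159
σ = 44.286° → d = Rσ = 6363·0.77294 = 4918 km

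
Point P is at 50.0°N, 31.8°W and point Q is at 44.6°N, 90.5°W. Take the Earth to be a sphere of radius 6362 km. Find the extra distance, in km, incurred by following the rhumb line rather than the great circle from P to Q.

Great circle: cos σ = sin φ₁ sin φ₂ + cos φ₁ cos φ₂ cos Δλ,  σ = 0.6830 rad → d_gc = 4345.5 km
Rhumb line: Δψ = -0.1391, q = Δφ/Δψ = 0.6773, d_rh = R√(Δφ²+q²Δλ²) = 4455.2 km
Excess = 4455.2 − 4345.5 = 109.7 ≈ 110 km

110 km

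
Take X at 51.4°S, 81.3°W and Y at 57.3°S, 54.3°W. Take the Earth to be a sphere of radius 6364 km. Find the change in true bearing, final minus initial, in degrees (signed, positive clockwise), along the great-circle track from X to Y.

-22.1°

Initial bearing θ₁ = atan2(sin Δλ cos φ₂, cos φ₁ sin φ₂ − sin φ₁ cos φ₂ cos Δλ) = 121.25°
Final bearing θ₂ = (initial bearing from the destination back to the start) + 180° = 99.14°
Δθ = θ₂ − θ₁ = -22.1°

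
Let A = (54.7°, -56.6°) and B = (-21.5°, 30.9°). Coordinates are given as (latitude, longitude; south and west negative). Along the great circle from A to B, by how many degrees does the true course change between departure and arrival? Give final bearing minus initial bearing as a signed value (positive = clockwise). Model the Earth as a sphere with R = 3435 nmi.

Initial bearing θ₁ = atan2(sin Δλ cos φ₂, cos φ₁ sin φ₂ − sin φ₁ cos φ₂ cos Δλ) = 104.76°
Final bearing θ₂ = (initial bearing from the destination back to the start) + 180° = 143.09°
Δθ = θ₂ − θ₁ = +38.3°

+38.3°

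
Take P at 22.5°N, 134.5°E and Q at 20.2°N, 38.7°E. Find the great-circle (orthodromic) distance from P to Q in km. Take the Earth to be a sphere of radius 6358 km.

9704 km

Haversine: a = sin²(Δφ/2)+cos φ₁ cos φ₂ sin²(Δλ/2) = 0.47774;  σ = 2·atan2(√a,√(1−a))
σ = 87.448° → d = Rσ = 6358·1.52626 = 9704 km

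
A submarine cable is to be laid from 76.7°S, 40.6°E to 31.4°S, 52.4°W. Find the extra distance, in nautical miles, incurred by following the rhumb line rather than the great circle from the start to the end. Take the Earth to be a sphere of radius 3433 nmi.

294 nmi

Great circle: cos σ = sin φ₁ sin φ₂ + cos φ₁ cos φ₂ cos Δλ,  σ = 1.0509 rad → d_gc = 3607.9 nmi
Rhumb line: Δψ = +1.5714, q = Δφ/Δψ = 0.5031, d_rh = R√(Δφ²+q²Δλ²) = 3902.3 nmi
Excess = 3902.3 − 3607.9 = 294.4 ≈ 294 nmi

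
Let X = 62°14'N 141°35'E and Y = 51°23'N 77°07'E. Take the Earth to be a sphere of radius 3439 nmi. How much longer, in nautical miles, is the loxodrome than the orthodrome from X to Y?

Great circle: cos σ = sin φ₁ sin φ₂ + cos φ₁ cos φ₂ cos Δλ,  σ = 0.6151 rad → d_gc = 2115.5 nmi
Rhumb line: Δψ = -0.3489, q = Δφ/Δψ = 0.5428, d_rh = R√(Δφ²+q²Δλ²) = 2198.8 nmi
Excess = 2198.8 − 2115.5 = 83.3 ≈ 83 nmi

83 nmi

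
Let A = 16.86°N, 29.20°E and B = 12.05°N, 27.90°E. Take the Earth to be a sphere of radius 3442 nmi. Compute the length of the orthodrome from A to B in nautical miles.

299 nmi

cos σ = sin φ₁ sin φ₂ + cos φ₁ cos φ₂ cos Δλ
      = sin(16.86°)sin(12.05°) + cos(16.86°)cos(12.05°)cos(-1.30°) = 0.9962
σ = 4.972° → d = Rσ = 3442·0.08678 = 299 nmi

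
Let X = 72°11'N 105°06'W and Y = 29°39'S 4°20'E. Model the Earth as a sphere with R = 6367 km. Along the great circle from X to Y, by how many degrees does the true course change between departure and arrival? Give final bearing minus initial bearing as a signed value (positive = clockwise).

At departure: θ₁ = atan2(sin Δλ cos φ₂, cos φ₁ sin φ₂ − sin φ₁ cos φ₂ cos Δλ) = 81.40°
At arrival: θ₂ = atan2(sin Δλ cos φ₁, −cos φ₂ sin φ₁ + sin φ₂ cos φ₁ cos Δλ) = 159.63°
Δθ = θ₂ − θ₁ = +78.2°

+78.2°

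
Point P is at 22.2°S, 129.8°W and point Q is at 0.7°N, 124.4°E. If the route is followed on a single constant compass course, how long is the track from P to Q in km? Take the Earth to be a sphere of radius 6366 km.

11745 km

Rhumb course C = atan2(Δλ, Δψ) with Δψ = ln[tan(π/4+φ₂/2)/tan(π/4+φ₁/2)] = +0.4098, Δλ = -1.8466 → C = 282.51°
d = R·|Δφ| / |cos C| = 6366·0.39968 / 0.21663 = 11745 km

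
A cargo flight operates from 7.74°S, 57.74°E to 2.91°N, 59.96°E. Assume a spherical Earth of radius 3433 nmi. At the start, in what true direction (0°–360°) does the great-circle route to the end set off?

11.8°

N = sin Δλ·cos φ₂ = +0.0387;  D = cos φ₁ sin φ₂ − sin φ₁ cos φ₂ cos Δλ = +0.1847
initial course = atan2(N, D) = 11.83°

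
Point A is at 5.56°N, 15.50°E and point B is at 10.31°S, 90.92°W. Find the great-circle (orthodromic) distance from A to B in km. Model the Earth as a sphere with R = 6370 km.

11908 km

Haversine: a = sin²(Δφ/2)+cos φ₁ cos φ₂ sin²(Δλ/2) = 0.64707;  σ = 2·atan2(√a,√(1−a))
σ = 107.106° → d = Rσ = 6370·1.86936 = 11908 km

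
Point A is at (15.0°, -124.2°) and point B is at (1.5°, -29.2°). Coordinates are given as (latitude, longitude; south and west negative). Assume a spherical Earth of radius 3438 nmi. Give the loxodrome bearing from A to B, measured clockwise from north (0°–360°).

Δψ = ln[tan(π/4+φ₂/2)/tan(π/4+φ₁/2)] = -0.2387
Δλ = +1.6581 rad (taken the short way round)
course = atan2(Δλ, Δψ) = 98.19°

98.2°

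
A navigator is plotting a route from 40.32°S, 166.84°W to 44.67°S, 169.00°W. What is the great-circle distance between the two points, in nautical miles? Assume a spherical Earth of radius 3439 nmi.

cos σ = sin φ₁ sin φ₂ + cos φ₁ cos φ₂ cos Δλ
      = sin(-40.32°)sin(-44.67°) + cos(-40.32°)cos(-44.67°)cos(-2.16°) = 0.9967
σ = 4.632° → d = Rσ = 3439·0.08084 = 278 nmi

278 nmi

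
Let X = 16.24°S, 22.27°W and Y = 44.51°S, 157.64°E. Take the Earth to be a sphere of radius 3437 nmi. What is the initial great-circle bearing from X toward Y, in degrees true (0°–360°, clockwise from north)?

θ = atan2( sin Δλ·cos φ₂ ,  cos φ₁ sin φ₂ − sin φ₁ cos φ₂ cos Δλ )
  = atan2(+0.0011, -0.8725) = 179.93°

179.9°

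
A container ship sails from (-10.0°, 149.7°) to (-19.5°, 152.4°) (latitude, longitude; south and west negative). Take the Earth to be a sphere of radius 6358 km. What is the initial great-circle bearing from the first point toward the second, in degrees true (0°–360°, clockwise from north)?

N = sin Δλ·cos φ₂ = +0.0444;  D = cos φ₁ sin φ₂ − sin φ₁ cos φ₂ cos Δλ = -0.1652
initial course = atan2(N, D) = 164.96°

165.0°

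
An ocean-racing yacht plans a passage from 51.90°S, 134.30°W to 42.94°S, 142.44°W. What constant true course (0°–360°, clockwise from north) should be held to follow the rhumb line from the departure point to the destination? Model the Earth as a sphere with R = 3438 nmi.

Meridional parts: M(φ₁)=-1.0633, M(φ₂)=-0.8314 → ΔM = +0.2319;  Δλ = -0.1421 rad
tan C = Δλ / ΔM = -0.6126 → C = 328.51°

328.5°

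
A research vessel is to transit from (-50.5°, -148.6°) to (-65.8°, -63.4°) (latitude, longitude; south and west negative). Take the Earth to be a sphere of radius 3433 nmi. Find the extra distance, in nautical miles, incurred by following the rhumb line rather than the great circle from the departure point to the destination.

Great circle: cos σ = sin φ₁ sin φ₂ + cos φ₁ cos φ₂ cos Δλ,  σ = 0.7588 rad → d_gc = 2605.1 nmi
Rhumb line: Δψ = -0.5157, q = Δφ/Δψ = 0.5178, d_rh = R√(Δφ²+q²Δλ²) = 2798.0 nmi
Excess = 2798.0 − 2605.1 = 192.9 ≈ 193 nmi

193 nmi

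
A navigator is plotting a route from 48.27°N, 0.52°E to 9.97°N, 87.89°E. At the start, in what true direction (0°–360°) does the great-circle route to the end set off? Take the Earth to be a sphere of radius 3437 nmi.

85.3°

N = sin Δλ·cos φ₂ = +0.9839;  D = cos φ₁ sin φ₂ − sin φ₁ cos φ₂ cos Δλ = +0.0815
initial course = atan2(N, D) = 85.26°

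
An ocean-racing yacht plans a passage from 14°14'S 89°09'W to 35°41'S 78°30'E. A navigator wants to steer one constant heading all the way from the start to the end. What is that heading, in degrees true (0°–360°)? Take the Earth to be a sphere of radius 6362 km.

98.1°

Δψ = ln[tan(π/4+φ₂/2)/tan(π/4+φ₁/2)] = -0.4164
Δλ = +2.9260 rad (taken the short way round)
course = atan2(Δλ, Δψ) = 98.10°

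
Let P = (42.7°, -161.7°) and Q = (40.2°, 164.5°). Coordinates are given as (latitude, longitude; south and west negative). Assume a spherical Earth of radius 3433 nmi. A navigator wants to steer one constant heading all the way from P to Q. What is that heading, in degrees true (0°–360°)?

264.4°

Δψ = ln[tan(π/4+φ₂/2)/tan(π/4+φ₁/2)] = -0.0582
Δλ = -0.5899 rad (taken the short way round)
course = atan2(Δλ, Δψ) = 264.36°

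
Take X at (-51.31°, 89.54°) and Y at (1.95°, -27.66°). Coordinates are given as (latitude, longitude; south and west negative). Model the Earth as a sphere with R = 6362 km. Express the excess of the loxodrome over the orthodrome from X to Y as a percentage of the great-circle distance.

5.4%

Great circle: σ = 1.8882 rad → d_gc = Rσ = 12012.9 km
Rhumb: Δφ = +0.9296, Δλ = -2.0455, Δψ = +1.0808, q = Δφ/Δψ = 0.8601 → d_rh = R√(Δφ²+q²Δλ²) = 12659.0 km
Excess = (12659.0 − 12012.9) / 12012.9 = 646.1 / 12012.9 = 5.38% ≈ 5.4%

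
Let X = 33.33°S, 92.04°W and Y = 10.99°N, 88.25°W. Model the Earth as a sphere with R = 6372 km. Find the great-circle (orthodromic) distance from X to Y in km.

4945 km

Haversine: a = sin²(Δφ/2)+cos φ₁ cos φ₂ sin²(Δλ/2) = 0.14317;  σ = 2·atan2(√a,√(1−a))
σ = 44.467° → d = Rσ = 6372·0.77609 = 4945 km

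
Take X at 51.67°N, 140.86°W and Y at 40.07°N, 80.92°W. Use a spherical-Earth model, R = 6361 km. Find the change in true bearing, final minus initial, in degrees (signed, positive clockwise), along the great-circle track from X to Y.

At departure: θ₁ = atan2(sin Δλ cos φ₂, cos φ₁ sin φ₂ − sin φ₁ cos φ₂ cos Δλ) = 81.54°
At arrival: θ₂ = atan2(sin Δλ cos φ₁, −cos φ₂ sin φ₁ + sin φ₂ cos φ₁ cos Δλ) = 126.72°
Δθ = θ₂ − θ₁ = +45.2°

+45.2°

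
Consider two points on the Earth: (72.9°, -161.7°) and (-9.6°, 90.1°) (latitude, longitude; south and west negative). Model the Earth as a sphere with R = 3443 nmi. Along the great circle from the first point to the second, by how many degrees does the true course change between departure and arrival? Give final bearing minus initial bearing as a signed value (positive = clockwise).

At departure: θ₁ = atan2(sin Δλ cos φ₂, cos φ₁ sin φ₂ − sin φ₁ cos φ₂ cos Δλ) = 284.68°
At arrival: θ₂ = atan2(sin Δλ cos φ₁, −cos φ₂ sin φ₁ + sin φ₂ cos φ₁ cos Δλ) = 196.77°
Δθ = θ₂ − θ₁ = -87.9°

-87.9°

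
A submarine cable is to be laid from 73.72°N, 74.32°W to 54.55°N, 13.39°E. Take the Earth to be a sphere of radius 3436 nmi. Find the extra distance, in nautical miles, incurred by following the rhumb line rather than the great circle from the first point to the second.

196 nmi

Great circle: cos σ = sin φ₁ sin φ₂ + cos φ₁ cos φ₂ cos Δλ,  σ = 0.6625 rad → d_gc = 2276.4 nmi
Rhumb line: Δψ = -0.8041, q = Δφ/Δψ = 0.4161, d_rh = R√(Δφ²+q²Δλ²) = 2472.3 nmi
Excess = 2472.3 − 2276.4 = 195.9 ≈ 196 nmi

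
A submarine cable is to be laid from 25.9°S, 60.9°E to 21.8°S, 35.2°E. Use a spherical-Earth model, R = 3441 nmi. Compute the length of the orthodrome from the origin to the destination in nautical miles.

Haversine: a = sin²(Δφ/2)+cos φ₁ cos φ₂ sin²(Δλ/2) = 0.04259;  σ = 2·atan2(√a,√(1−a))
σ = 23.820° → d = Rσ = 3441·0.41574 = 1431 nmi

1431 nmi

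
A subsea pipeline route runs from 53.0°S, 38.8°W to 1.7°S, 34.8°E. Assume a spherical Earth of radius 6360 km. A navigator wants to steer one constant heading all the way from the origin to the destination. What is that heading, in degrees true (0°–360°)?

Δψ = ln[tan(π/4+φ₂/2)/tan(π/4+φ₁/2)] = +1.0652
Δλ = +1.2846 rad (taken the short way round)
course = atan2(Δλ, Δψ) = 50.33°

50.3°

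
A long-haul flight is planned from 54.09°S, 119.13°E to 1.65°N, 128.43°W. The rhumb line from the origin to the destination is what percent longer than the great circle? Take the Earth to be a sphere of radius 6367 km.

Great circle: σ = 1.8205 rad → d_gc = Rσ = 11591.1 km
Rhumb: Δφ = +0.9728, Δλ = +1.9624, Δψ = +1.1557, q = Δφ/Δψ = 0.8418 → d_rh = R√(Δφ²+q²Δλ²) = 12206.7 km
Excess = (12206.7 − 11591.1) / 11591.1 = 615.6 / 11591.1 = 5.31% ≈ 5.3%

5.3%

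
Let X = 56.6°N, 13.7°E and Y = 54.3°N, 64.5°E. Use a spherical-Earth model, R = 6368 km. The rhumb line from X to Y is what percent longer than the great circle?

Great circle: σ = 0.4928 rad → d_gc = Rσ = 3138.4 km
Rhumb: Δφ = -0.0401, Δλ = +0.8866, Δψ = -0.0708, q = Δφ/Δψ = 0.5669 → d_rh = R√(Δφ²+q²Δλ²) = 3211.1 km
Excess = (3211.1 − 3138.4) / 3138.4 = 72.7 / 3138.4 = 2.32% ≈ 2.3%

2.3%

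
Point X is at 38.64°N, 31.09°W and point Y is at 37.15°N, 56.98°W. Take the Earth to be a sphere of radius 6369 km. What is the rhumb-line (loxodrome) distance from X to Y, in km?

Rhumb course C = atan2(Δλ, Δψ) with Δψ = ln[tan(π/4+φ₂/2)/tan(π/4+φ₁/2)] = -0.0330, Δλ = -0.4519 → C = 265.83°
d = R·|Δφ| / |cos C| = 6369·0.02601 / 0.07274 = 2277 km

2277 km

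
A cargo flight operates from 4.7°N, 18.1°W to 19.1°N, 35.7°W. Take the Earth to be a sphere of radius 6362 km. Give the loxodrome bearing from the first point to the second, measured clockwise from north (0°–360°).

Meridional parts: M(φ₁)=+0.0821, M(φ₂)=+0.3397 → ΔM = +0.2576;  Δλ = -0.3072 rad
tan C = Δλ / ΔM = -1.1925 → C = 309.98°

310.0°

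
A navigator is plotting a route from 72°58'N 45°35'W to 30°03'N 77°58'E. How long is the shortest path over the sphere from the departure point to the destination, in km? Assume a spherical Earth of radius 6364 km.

7798 km

Haversine: a = sin²(Δφ/2)+cos φ₁ cos φ₂ sin²(Δλ/2) = 0.33067;  σ = 2·atan2(√a,√(1−a))
σ = 70.205° → d = Rσ = 6364·1.22531 = 7798 km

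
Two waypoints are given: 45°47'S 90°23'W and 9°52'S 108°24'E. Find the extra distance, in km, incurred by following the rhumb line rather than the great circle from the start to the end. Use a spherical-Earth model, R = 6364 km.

Great circle: cos σ = sin φ₁ sin φ₂ + cos φ₁ cos φ₂ cos Δλ,  σ = 2.1266 rad → d_gc = 13533.91 km
Rhumb line: Δψ = +0.7278, q = Δφ/Δψ = 0.8613, d_rh = R√(Δφ²+q²Δλ²) = 15931.37 km
Excess = 15931.37 − 13533.91 = 2397.46 ≈ 2397 km

2397 km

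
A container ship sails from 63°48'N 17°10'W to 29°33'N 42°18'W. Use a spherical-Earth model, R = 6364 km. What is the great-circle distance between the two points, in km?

Haversine: a = sin²(Δφ/2)+cos φ₁ cos φ₂ sin²(Δλ/2) = 0.10489;  σ = 2·atan2(√a,√(1−a))
σ = 37.793° → d = Rσ = 6364·0.65962 = 4198 km

4198 km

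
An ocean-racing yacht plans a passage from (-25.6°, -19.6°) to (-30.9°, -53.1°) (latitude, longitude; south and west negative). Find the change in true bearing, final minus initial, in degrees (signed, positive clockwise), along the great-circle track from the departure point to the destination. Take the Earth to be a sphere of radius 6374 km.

+16.2°

Initial bearing θ₁ = atan2(sin Δλ cos φ₂, cos φ₁ sin φ₂ − sin φ₁ cos φ₂ cos Δλ) = 251.99°
Final bearing θ₂ = (initial bearing from the destination back to the start) + 180° = 268.22°
Δθ = θ₂ − θ₁ = +16.2°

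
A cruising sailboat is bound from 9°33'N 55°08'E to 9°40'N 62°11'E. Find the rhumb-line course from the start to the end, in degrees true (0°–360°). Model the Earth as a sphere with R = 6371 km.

Meridional parts: M(φ₁)=+0.1675, M(φ₂)=+0.1695 → ΔM = +0.0021;  Δλ = +0.1230 rad
tan C = Δλ / ΔM = +59.5809 → C = 89.04°

89.0°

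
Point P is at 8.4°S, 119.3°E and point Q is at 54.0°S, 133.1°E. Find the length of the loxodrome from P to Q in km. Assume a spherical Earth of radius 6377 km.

5227 km

Rhumb course C = atan2(Δλ, Δψ) with Δψ = ln[tan(π/4+φ₂/2)/tan(π/4+φ₁/2)] = -0.9770, Δλ = +0.2409 → C = 166.15°
d = R·|Δφ| / |cos C| = 6377·0.79587 / 0.97093 = 5227 km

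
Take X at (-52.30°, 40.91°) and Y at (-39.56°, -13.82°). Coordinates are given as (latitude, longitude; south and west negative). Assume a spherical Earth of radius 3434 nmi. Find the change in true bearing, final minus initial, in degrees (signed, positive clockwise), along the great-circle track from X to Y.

+41.0°

Initial bearing θ₁ = atan2(sin Δλ cos φ₂, cos φ₁ sin φ₂ − sin φ₁ cos φ₂ cos Δλ) = 266.61°
Final bearing θ₂ = (initial bearing from the destination back to the start) + 180° = 307.64°
Δθ = θ₂ − θ₁ = +41.0°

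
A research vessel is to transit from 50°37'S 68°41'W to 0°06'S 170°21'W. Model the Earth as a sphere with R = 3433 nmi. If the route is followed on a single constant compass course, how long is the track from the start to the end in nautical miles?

6048 nmi

Rhumb course C = atan2(Δλ, Δψ) with Δψ = ln[tan(π/4+φ₂/2)/tan(π/4+φ₁/2)] = +1.0258, Δλ = -1.7744 → C = 300.03°
d = R·|Δφ| / |cos C| = 3433·0.88168 / 0.50049 = 6048 nmi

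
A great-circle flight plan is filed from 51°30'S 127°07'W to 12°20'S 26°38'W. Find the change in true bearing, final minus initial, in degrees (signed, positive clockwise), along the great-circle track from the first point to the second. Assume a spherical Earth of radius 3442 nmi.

Initial bearing θ₁ = atan2(sin Δλ cos φ₂, cos φ₁ sin φ₂ − sin φ₁ cos φ₂ cos Δλ) = 105.81°
Final bearing θ₂ = (initial bearing from the destination back to the start) + 180° = 37.81°
Δθ = θ₂ − θ₁ = -68.0°

-68.0°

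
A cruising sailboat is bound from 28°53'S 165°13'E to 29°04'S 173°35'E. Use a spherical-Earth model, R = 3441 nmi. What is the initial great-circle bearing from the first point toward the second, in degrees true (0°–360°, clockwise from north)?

N = sin Δλ·cos φ₂ = +0.1272;  D = cos φ₁ sin φ₂ − sin φ₁ cos φ₂ cos Δλ = -0.0077
initial course = atan2(N, D) = 93.46°

93.5°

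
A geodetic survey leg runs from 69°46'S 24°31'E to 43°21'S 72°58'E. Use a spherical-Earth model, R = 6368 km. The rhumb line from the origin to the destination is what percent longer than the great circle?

2.2%

Great circle: σ = 0.6251 rad → d_gc = Rσ = 3980.7 km
Rhumb: Δφ = +0.4611, Δλ = +0.8456, Δψ = +0.8824, q = Δφ/Δψ = 0.5225 → d_rh = R√(Δφ²+q²Δλ²) = 4066.6 km
Excess = (4066.6 − 3980.7) / 3980.7 = 85.9 / 3980.7 = 2.16% ≈ 2.2%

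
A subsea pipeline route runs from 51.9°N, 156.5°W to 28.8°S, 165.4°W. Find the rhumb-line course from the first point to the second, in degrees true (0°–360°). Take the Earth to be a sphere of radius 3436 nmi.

Δψ = ln[tan(π/4+φ₂/2)/tan(π/4+φ₁/2)] = -1.5886
Δλ = -0.1553 rad (taken the short way round)
course = atan2(Δλ, Δψ) = 185.58°

185.6°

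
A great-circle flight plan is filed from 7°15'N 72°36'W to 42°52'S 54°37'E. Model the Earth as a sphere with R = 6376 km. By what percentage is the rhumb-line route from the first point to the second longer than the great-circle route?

Great circle: σ = 2.1242 rad → d_gc = Rσ = 13544.1 km
Rhumb: Δφ = -0.8747, Δλ = +2.2203, Δψ = -0.9565, q = Δφ/Δψ = 0.9144 → d_rh = R√(Δφ²+q²Δλ²) = 14096.0 km
Excess = (14096.0 − 13544.1) / 13544.1 = 551.9 / 13544.1 = 4.07% ≈ 4.1%

4.1%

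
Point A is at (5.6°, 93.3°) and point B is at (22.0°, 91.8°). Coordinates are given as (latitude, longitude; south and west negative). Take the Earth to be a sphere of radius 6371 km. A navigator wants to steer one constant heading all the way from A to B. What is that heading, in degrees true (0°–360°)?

354.9°

Δψ = ln[tan(π/4+φ₂/2)/tan(π/4+φ₁/2)] = +0.2959
Δλ = -0.0262 rad (taken the short way round)
course = atan2(Δλ, Δψ) = 354.94°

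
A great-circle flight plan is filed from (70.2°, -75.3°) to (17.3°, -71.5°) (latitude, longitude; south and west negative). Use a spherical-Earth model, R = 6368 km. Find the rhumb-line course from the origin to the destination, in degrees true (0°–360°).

Meridional parts: M(φ₁)=+1.7457, M(φ₂)=+0.3066 → ΔM = -1.4390;  Δλ = +0.0663 rad
tan C = Δλ / ΔM = -0.0461 → C = 177.36°

177.4°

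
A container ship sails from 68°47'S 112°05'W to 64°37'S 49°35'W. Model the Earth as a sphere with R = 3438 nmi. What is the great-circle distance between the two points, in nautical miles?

1437 nmi

cos σ = sin φ₁ sin φ₂ + cos φ₁ cos φ₂ cos Δλ
      = sin(-68.78°)sin(-64.62°) + cos(-68.78°)cos(-64.62°)cos(62.50°) = 0.9139
σ = 23.956° → d = Rσ = 3438·0.41812 = 1437 nmi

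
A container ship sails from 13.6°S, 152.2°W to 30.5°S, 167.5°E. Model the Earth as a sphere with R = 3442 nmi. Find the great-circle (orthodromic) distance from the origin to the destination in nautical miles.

Haversine: a = sin²(Δφ/2)+cos φ₁ cos φ₂ sin²(Δλ/2) = 0.12097;  σ = 2·atan2(√a,√(1−a))
σ = 40.707° → d = Rσ = 3442·0.71047 = 2445 nmi

2445 nmi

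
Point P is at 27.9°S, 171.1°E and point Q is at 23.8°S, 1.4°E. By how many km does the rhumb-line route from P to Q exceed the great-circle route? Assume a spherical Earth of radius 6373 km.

Great circle: cos σ = sin φ₁ sin φ₂ + cos φ₁ cos φ₂ cos Δλ,  σ = 2.2228 rad → d_gc = 14165.6 km
Rhumb line: Δψ = +0.0795, q = Δφ/Δψ = 0.8997, d_rh = R√(Δφ²+q²Δλ²) = 16987.8 km
Excess = 16987.8 − 14165.6 = 2822.2 ≈ 2822 km

2822 km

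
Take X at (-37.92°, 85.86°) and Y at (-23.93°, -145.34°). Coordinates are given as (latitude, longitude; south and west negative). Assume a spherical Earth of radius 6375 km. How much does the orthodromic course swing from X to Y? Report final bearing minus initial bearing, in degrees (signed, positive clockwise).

-94.4°

Initial bearing θ₁ = atan2(sin Δλ cos φ₂, cos φ₁ sin φ₂ − sin φ₁ cos φ₂ cos Δλ) = 133.33°
Final bearing θ₂ = (initial bearing from the destination back to the start) + 180° = 38.89°
Δθ = θ₂ − θ₁ = -94.4°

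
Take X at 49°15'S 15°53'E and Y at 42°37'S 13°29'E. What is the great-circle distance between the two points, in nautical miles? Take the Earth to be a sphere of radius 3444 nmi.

411 nmi

cos σ = sin φ₁ sin φ₂ + cos φ₁ cos φ₂ cos Δλ
      = sin(-49.25°)sin(-42.62°) + cos(-49.25°)cos(-42.62°)cos(-2.40°) = 0.9929
σ = 6.839° → d = Rσ = 3444·0.11937 = 411 nmi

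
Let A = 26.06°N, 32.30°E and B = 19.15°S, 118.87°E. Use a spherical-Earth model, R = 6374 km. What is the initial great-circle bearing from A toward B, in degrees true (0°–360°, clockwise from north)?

N = sin Δλ·cos φ₂ = +0.9430;  D = cos φ₁ sin φ₂ − sin φ₁ cos φ₂ cos Δλ = -0.3195
initial course = atan2(N, D) = 108.72°

108.7°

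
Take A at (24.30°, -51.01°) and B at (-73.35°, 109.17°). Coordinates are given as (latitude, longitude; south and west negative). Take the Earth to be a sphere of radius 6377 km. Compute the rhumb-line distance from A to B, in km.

Rhumb course C = atan2(Δλ, Δψ) with Δψ = ln[tan(π/4+φ₂/2)/tan(π/4+φ₁/2)] = -2.3593, Δλ = +2.7957 → C = 130.16°
d = R·|Δφ| / |cos C| = 6377·1.70431 / 0.64495 = 16852 km

16852 km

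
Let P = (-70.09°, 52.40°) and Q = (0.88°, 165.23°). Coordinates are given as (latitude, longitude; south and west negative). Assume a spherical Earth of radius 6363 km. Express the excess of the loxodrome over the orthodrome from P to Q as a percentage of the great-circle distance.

8.4%

Great circle: σ = 1.7179 rad → d_gc = Rσ = 10930.9 km
Rhumb: Δφ = +1.2387, Δλ = +1.9693, Δψ = +1.7554, q = Δφ/Δψ = 0.7056 → d_rh = R√(Δφ²+q²Δλ²) = 11844.8 km
Excess = (11844.8 − 10930.9) / 10930.9 = 913.9 / 10930.9 = 8.36% ≈ 8.4%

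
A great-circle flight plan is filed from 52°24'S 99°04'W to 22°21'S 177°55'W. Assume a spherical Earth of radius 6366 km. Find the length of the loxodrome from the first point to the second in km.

Rhumb course C = atan2(Δλ, Δψ) with Δψ = ln[tan(π/4+φ₂/2)/tan(π/4+φ₁/2)] = +0.6772, Δλ = -1.3762 → C = 296.20°
d = R·|Δφ| / |cos C| = 6366·0.52447 / 0.44151 = 7562 km

7562 km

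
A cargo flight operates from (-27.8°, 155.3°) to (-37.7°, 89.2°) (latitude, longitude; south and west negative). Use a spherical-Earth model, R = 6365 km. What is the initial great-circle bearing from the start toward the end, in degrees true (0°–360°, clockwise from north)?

N = sin Δλ·cos φ₂ = -0.7234;  D = cos φ₁ sin φ₂ − sin φ₁ cos φ₂ cos Δλ = -0.3914
initial course = atan2(N, D) = 241.58°

241.6°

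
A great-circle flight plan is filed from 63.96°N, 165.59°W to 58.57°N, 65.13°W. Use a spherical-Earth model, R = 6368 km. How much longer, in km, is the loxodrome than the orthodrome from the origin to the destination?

549 km

Great circle: cos σ = sin φ₁ sin φ₂ + cos φ₁ cos φ₂ cos Δλ,  σ = 0.7596 rad → d_gc = 4837.2 km
Rhumb line: Δψ = -0.1962, q = Δφ/Δψ = 0.4794, d_rh = R√(Δφ²+q²Δλ²) = 5386.1 km
Excess = 5386.1 − 4837.2 = 548.9 ≈ 549 km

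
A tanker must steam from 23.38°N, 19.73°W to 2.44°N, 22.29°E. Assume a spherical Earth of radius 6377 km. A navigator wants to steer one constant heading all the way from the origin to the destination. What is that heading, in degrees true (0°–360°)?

117.2°

Meridional parts: M(φ₁)=+0.4199, M(φ₂)=+0.0426 → ΔM = -0.3773;  Δλ = +0.7334 rad
tan C = Δλ / ΔM = -1.9439 → C = 117.22°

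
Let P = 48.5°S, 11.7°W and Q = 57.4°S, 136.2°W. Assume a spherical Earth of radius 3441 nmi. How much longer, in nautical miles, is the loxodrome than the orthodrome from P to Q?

Great circle: cos σ = sin φ₁ sin φ₂ + cos φ₁ cos φ₂ cos Δλ,  σ = 1.1277 rad → d_gc = 3880.4 nmi
Rhumb line: Δψ = -0.2590, q = Δφ/Δψ = 0.5998, d_rh = R√(Δφ²+q²Δλ²) = 4516.3 nmi
Excess = 4516.3 − 3880.4 = 635.9 ≈ 636 nmi

636 nmi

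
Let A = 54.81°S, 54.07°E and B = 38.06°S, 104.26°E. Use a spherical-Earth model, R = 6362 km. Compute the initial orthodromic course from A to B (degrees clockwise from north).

84.6°

N = sin Δλ·cos φ₂ = +0.6048;  D = cos φ₁ sin φ₂ − sin φ₁ cos φ₂ cos Δλ = +0.0567
initial course = atan2(N, D) = 84.64°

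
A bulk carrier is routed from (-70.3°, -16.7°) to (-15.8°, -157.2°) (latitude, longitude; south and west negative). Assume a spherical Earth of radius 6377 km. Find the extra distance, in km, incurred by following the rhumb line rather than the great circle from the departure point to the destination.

1810 km

Great circle: cos σ = sin φ₁ sin φ₂ + cos φ₁ cos φ₂ cos Δλ,  σ = 1.5647 rad → d_gc = 9978.3 km
Rhumb line: Δψ = +1.4715, q = Δφ/Δψ = 0.6464, d_rh = R√(Δφ²+q²Δλ²) = 11788.7 km
Excess = 11788.7 − 9978.3 = 1810.4 ≈ 1810 km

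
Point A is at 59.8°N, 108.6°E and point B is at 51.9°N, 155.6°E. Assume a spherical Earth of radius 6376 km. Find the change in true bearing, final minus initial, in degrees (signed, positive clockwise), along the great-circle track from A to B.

+39.7°

At departure: θ₁ = atan2(sin Δλ cos φ₂, cos φ₁ sin φ₂ − sin φ₁ cos φ₂ cos Δλ) = 85.93°
At arrival: θ₂ = atan2(sin Δλ cos φ₁, −cos φ₂ sin φ₁ + sin φ₂ cos φ₁ cos Δλ) = 125.59°
Δθ = θ₂ − θ₁ = +39.7°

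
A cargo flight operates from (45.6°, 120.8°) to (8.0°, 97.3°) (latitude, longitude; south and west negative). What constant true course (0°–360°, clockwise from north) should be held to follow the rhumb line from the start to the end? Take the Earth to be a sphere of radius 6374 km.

Δψ = ln[tan(π/4+φ₂/2)/tan(π/4+φ₁/2)] = -0.7562
Δλ = -0.4102 rad (taken the short way round)
course = atan2(Δλ, Δψ) = 208.48°

208.5°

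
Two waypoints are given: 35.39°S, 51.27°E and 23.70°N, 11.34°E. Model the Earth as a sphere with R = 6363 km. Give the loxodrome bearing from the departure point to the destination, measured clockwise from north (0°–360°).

327.3°

Δψ = ln[tan(π/4+φ₂/2)/tan(π/4+φ₁/2)] = +1.0871
Δλ = -0.6969 rad (taken the short way round)
course = atan2(Δλ, Δψ) = 327.34°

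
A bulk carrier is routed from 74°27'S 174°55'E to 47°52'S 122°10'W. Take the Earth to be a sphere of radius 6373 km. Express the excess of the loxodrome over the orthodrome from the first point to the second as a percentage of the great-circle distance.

4.0%

Great circle: σ = 0.6496 rad → d_gc = Rσ = 4139.9 km
Rhumb: Δφ = +0.4640, Δλ = +1.0981, Δψ = +1.0372, q = Δφ/Δψ = 0.4473 → d_rh = R√(Δφ²+q²Δλ²) = 4306.2 km
Excess = (4306.2 − 4139.9) / 4139.9 = 166.3 / 4139.9 = 4.02% ≈ 4.0%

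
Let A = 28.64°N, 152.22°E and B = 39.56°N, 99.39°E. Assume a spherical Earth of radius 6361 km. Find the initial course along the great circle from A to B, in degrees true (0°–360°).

N = sin Δλ·cos φ₂ = -0.6143;  D = cos φ₁ sin φ₂ − sin φ₁ cos φ₂ cos Δλ = +0.3357
initial course = atan2(N, D) = 298.65°

298.7°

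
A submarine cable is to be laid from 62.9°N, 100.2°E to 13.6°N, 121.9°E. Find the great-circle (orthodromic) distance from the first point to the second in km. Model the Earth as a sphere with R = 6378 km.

5747 km

cos σ = sin φ₁ sin φ₂ + cos φ₁ cos φ₂ cos Δλ
      = sin(62.90°)sin(13.60°) + cos(62.90°)cos(13.60°)cos(21.70°) = 0.6207
σ = 51.631° → d = Rσ = 6378·0.90114 = 5747 km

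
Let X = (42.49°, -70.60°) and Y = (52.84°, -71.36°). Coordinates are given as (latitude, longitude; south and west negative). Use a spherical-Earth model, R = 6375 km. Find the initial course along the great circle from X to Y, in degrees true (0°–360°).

357.4°

N = sin Δλ·cos φ₂ = -0.0080;  D = cos φ₁ sin φ₂ − sin φ₁ cos φ₂ cos Δλ = +0.1797
initial course = atan2(N, D) = 357.45°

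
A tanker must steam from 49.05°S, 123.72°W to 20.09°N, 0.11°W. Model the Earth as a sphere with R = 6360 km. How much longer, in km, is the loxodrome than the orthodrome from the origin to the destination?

437 km

Great circle: cos σ = sin φ₁ sin φ₂ + cos φ₁ cos φ₂ cos Δλ,  σ = 2.2145 rad → d_gc = 14084.1 km
Rhumb line: Δψ = +1.3432, q = Δφ/Δψ = 0.8984, d_rh = R√(Δφ²+q²Δλ²) = 14520.9 km
Excess = 14520.9 − 14084.1 = 436.8 ≈ 437 km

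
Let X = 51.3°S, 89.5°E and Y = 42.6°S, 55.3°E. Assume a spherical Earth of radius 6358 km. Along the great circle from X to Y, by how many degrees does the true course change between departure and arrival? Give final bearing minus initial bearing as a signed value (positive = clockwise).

+25.4°

At departure: θ₁ = atan2(sin Δλ cos φ₂, cos φ₁ sin φ₂ − sin φ₁ cos φ₂ cos Δλ) = 277.15°
At arrival: θ₂ = atan2(sin Δλ cos φ₁, −cos φ₂ sin φ₁ + sin φ₂ cos φ₁ cos Δλ) = 302.56°
Δθ = θ₂ − θ₁ = +25.4°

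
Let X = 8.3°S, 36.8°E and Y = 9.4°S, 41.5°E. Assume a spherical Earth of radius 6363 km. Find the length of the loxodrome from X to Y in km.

530 km

Rhumb course C = atan2(Δλ, Δψ) with Δψ = ln[tan(π/4+φ₂/2)/tan(π/4+φ₁/2)] = -0.0194, Δλ = +0.0820 → C = 103.33°
d = R·|Δφ| / |cos C| = 6363·0.01920 / 0.23049 = 530 km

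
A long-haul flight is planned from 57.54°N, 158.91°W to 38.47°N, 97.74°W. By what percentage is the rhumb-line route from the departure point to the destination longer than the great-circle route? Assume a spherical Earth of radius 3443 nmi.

2.8%

Great circle: σ = 0.7561 rad → d_gc = Rσ = 2603.1 nmi
Rhumb: Δφ = -0.3328, Δλ = +1.0676, Δψ = -0.5057, q = Δφ/Δψ = 0.6582 → d_rh = R√(Δφ²+q²Δλ²) = 2677.1 nmi
Excess = (2677.1 − 2603.1) / 2603.1 = 74.0 / 2603.1 = 2.84% ≈ 2.8%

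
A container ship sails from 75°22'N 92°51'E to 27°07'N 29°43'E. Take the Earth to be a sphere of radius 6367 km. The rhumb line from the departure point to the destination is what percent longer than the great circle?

Great circle: σ = 0.9972 rad → d_gc = Rσ = 6349.3 km
Rhumb: Δφ = -0.8421, Δλ = -1.1019, Δψ = -1.5606, q = Δφ/Δψ = 0.5396 → d_rh = R√(Δφ²+q²Δλ²) = 6563.6 km
Excess = (6563.6 − 6349.3) / 6349.3 = 214.3 / 6349.3 = 3.38% ≈ 3.4%

3.4%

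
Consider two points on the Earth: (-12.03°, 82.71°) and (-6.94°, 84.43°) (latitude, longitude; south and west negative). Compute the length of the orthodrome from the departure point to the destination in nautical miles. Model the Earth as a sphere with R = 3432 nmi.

Haversine: a = sin²(Δφ/2)+cos φ₁ cos φ₂ sin²(Δλ/2) = 0.00219;  σ = 2·atan2(√a,√(1−a))
σ = 5.365° → d = Rσ = 3432·0.09364 = 321 nmi

321 nmi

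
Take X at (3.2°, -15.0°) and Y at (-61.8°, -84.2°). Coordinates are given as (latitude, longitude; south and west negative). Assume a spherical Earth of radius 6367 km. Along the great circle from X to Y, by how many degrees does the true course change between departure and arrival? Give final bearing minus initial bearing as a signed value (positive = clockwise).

At departure: θ₁ = atan2(sin Δλ cos φ₂, cos φ₁ sin φ₂ − sin φ₁ cos φ₂ cos Δλ) = 206.42°
At arrival: θ₂ = atan2(sin Δλ cos φ₁, −cos φ₂ sin φ₁ + sin φ₂ cos φ₁ cos Δλ) = 250.05°
Δθ = θ₂ − θ₁ = +43.6°

+43.6°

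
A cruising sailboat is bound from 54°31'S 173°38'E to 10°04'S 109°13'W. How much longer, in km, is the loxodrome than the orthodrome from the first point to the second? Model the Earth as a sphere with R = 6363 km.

Great circle: cos σ = sin φ₁ sin φ₂ + cos φ₁ cos φ₂ cos Δλ,  σ = 1.2980 rad → d_gc = 8259.1 km
Rhumb line: Δψ = +0.9630, q = Δφ/Δψ = 0.8056, d_rh = R√(Δφ²+q²Δλ²) = 8485.9 km
Excess = 8485.9 − 8259.1 = 226.8 ≈ 227 km

227 km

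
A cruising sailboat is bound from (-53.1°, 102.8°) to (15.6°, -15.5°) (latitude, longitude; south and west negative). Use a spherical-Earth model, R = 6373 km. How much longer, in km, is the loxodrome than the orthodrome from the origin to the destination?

529 km

Great circle: cos σ = sin φ₁ sin φ₂ + cos φ₁ cos φ₂ cos Δλ,  σ = 2.0820 rad → d_gc = 13268.5 km
Rhumb line: Δψ = +1.3734, q = Δφ/Δψ = 0.8730, d_rh = R√(Δφ²+q²Δλ²) = 13797.1 km
Excess = 13797.1 − 13268.5 = 528.6 ≈ 529 km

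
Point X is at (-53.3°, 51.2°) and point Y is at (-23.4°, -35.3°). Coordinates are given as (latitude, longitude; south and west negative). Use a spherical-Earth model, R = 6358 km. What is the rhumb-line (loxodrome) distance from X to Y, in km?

Rhumb course C = atan2(Δλ, Δψ) with Δψ = ln[tan(π/4+φ₂/2)/tan(π/4+φ₁/2)] = +0.6833, Δλ = -1.5097 → C = 294.35°
d = R·|Δφ| / |cos C| = 6358·0.52185 / 0.41234 = 8047 km

8047 km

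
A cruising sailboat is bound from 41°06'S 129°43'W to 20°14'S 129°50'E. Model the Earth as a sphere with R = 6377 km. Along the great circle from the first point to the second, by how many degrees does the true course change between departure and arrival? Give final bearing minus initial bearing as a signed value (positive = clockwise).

At departure: θ₁ = atan2(sin Δλ cos φ₂, cos φ₁ sin φ₂ − sin φ₁ cos φ₂ cos Δλ) = 248.02°
At arrival: θ₂ = atan2(sin Δλ cos φ₁, −cos φ₂ sin φ₁ + sin φ₂ cos φ₁ cos Δλ) = 311.86°
Δθ = θ₂ − θ₁ = +63.8°

+63.8°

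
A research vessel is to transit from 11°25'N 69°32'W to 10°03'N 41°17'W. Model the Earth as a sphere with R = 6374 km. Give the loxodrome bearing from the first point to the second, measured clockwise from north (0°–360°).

92.8°

Δψ = ln[tan(π/4+φ₂/2)/tan(π/4+φ₁/2)] = -0.0243
Δλ = +0.4931 rad (taken the short way round)
course = atan2(Δλ, Δψ) = 92.82°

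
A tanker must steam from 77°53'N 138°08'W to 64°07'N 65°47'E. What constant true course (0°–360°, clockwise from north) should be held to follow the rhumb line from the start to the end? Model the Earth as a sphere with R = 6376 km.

254.2°

Meridional parts: M(φ₁)=+2.2431, M(φ₂)=+1.4706 → ΔM = -0.7725;  Δλ = -2.7242 rad
tan C = Δλ / ΔM = +3.5265 → C = 254.17°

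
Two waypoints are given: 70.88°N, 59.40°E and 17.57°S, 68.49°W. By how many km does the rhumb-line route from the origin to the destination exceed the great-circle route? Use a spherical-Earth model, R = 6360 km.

1202 km

Great circle: cos σ = sin φ₁ sin φ₂ + cos φ₁ cos φ₂ cos Δλ,  σ = 2.0680 rad → d_gc = 13152.7 km
Rhumb line: Δψ = -2.0929, q = Δφ/Δψ = 0.7376, d_rh = R√(Δφ²+q²Δλ²) = 14354.3 km
Excess = 14354.3 − 13152.7 = 1201.6 ≈ 1202 km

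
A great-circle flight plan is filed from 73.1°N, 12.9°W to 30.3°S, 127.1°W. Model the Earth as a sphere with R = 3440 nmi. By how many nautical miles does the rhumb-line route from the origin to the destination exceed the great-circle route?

Great circle: cos σ = sin φ₁ sin φ₂ + cos φ₁ cos φ₂ cos Δλ,  σ = 2.1964 rad → d_gc = 7555.78 nmi
Rhumb line: Δψ = -2.4621, q = Δφ/Δψ = 0.7330, d_rh = R√(Δφ²+q²Δλ²) = 7987.29 nmi
Excess = 7987.29 − 7555.78 = 431.51 ≈ 432 nmi

432 nmi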